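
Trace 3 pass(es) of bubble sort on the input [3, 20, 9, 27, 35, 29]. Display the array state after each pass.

After pass 1: [3, 9, 20, 27, 29, 35] (2 swaps)
After pass 2: [3, 9, 20, 27, 29, 35] (0 swaps)
After pass 3: [3, 9, 20, 27, 29, 35] (0 swaps)
Total swaps: 2


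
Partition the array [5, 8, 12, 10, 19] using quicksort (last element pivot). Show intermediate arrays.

Partition 1: pivot=19 at index 4 -> [5, 8, 12, 10, 19]
Partition 2: pivot=10 at index 2 -> [5, 8, 10, 12, 19]
Partition 3: pivot=8 at index 1 -> [5, 8, 10, 12, 19]


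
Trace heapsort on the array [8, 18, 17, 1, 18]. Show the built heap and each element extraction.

Build heap: [18, 18, 17, 1, 8]
Extract 18: [18, 8, 17, 1, 18]
Extract 18: [17, 8, 1, 18, 18]
Extract 17: [8, 1, 17, 18, 18]
Extract 8: [1, 8, 17, 18, 18]


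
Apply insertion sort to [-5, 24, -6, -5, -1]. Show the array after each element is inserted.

First element -5 is already 'sorted'
Insert 24: shifted 0 elements -> [-5, 24, -6, -5, -1]
Insert -6: shifted 2 elements -> [-6, -5, 24, -5, -1]
Insert -5: shifted 1 elements -> [-6, -5, -5, 24, -1]
Insert -1: shifted 1 elements -> [-6, -5, -5, -1, 24]


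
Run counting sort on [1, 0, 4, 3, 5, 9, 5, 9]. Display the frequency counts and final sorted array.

Count array: [1, 1, 0, 1, 1, 2, 0, 0, 0, 2]
(count[i] = number of elements equal to i)
Cumulative count: [1, 2, 2, 3, 4, 6, 6, 6, 6, 8]
Sorted: [0, 1, 3, 4, 5, 5, 9, 9]


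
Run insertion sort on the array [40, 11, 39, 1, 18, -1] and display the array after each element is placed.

First element 40 is already 'sorted'
Insert 11: shifted 1 elements -> [11, 40, 39, 1, 18, -1]
Insert 39: shifted 1 elements -> [11, 39, 40, 1, 18, -1]
Insert 1: shifted 3 elements -> [1, 11, 39, 40, 18, -1]
Insert 18: shifted 2 elements -> [1, 11, 18, 39, 40, -1]
Insert -1: shifted 5 elements -> [-1, 1, 11, 18, 39, 40]


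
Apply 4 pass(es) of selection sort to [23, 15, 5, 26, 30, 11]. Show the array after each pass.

Pass 1: Select minimum 5 at index 2, swap -> [5, 15, 23, 26, 30, 11]
Pass 2: Select minimum 11 at index 5, swap -> [5, 11, 23, 26, 30, 15]
Pass 3: Select minimum 15 at index 5, swap -> [5, 11, 15, 26, 30, 23]
Pass 4: Select minimum 23 at index 5, swap -> [5, 11, 15, 23, 30, 26]


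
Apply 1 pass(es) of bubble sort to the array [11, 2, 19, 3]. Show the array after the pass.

After pass 1: [2, 11, 3, 19] (2 swaps)
Total swaps: 2


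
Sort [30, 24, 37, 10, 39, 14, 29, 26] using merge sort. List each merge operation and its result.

Divide and conquer:
  Merge [30] + [24] -> [24, 30]
  Merge [37] + [10] -> [10, 37]
  Merge [24, 30] + [10, 37] -> [10, 24, 30, 37]
  Merge [39] + [14] -> [14, 39]
  Merge [29] + [26] -> [26, 29]
  Merge [14, 39] + [26, 29] -> [14, 26, 29, 39]
  Merge [10, 24, 30, 37] + [14, 26, 29, 39] -> [10, 14, 24, 26, 29, 30, 37, 39]


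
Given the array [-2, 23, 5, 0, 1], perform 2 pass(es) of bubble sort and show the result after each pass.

After pass 1: [-2, 5, 0, 1, 23] (3 swaps)
After pass 2: [-2, 0, 1, 5, 23] (2 swaps)
Total swaps: 5


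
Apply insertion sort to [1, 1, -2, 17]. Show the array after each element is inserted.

First element 1 is already 'sorted'
Insert 1: shifted 0 elements -> [1, 1, -2, 17]
Insert -2: shifted 2 elements -> [-2, 1, 1, 17]
Insert 17: shifted 0 elements -> [-2, 1, 1, 17]


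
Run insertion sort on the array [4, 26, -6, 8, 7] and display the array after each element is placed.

First element 4 is already 'sorted'
Insert 26: shifted 0 elements -> [4, 26, -6, 8, 7]
Insert -6: shifted 2 elements -> [-6, 4, 26, 8, 7]
Insert 8: shifted 1 elements -> [-6, 4, 8, 26, 7]
Insert 7: shifted 2 elements -> [-6, 4, 7, 8, 26]


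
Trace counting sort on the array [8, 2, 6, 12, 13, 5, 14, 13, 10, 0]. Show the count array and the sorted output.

Count array: [1, 0, 1, 0, 0, 1, 1, 0, 1, 0, 1, 0, 1, 2, 1]
(count[i] = number of elements equal to i)
Cumulative count: [1, 1, 2, 2, 2, 3, 4, 4, 5, 5, 6, 6, 7, 9, 10]
Sorted: [0, 2, 5, 6, 8, 10, 12, 13, 13, 14]


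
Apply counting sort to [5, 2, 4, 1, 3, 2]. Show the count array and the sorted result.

Count array: [0, 1, 2, 1, 1, 1]
(count[i] = number of elements equal to i)
Cumulative count: [0, 1, 3, 4, 5, 6]
Sorted: [1, 2, 2, 3, 4, 5]


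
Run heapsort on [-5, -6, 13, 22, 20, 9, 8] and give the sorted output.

Build heap: [22, 20, 13, -6, -5, 9, 8]
Extract 22: [20, 8, 13, -6, -5, 9, 22]
Extract 20: [13, 8, 9, -6, -5, 20, 22]
Extract 13: [9, 8, -5, -6, 13, 20, 22]
Extract 9: [8, -6, -5, 9, 13, 20, 22]
Extract 8: [-5, -6, 8, 9, 13, 20, 22]
Extract -5: [-6, -5, 8, 9, 13, 20, 22]


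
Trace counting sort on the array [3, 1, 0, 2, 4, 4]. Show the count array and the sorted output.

Count array: [1, 1, 1, 1, 2]
(count[i] = number of elements equal to i)
Cumulative count: [1, 2, 3, 4, 6]
Sorted: [0, 1, 2, 3, 4, 4]


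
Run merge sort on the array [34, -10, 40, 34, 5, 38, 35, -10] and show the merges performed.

Divide and conquer:
  Merge [34] + [-10] -> [-10, 34]
  Merge [40] + [34] -> [34, 40]
  Merge [-10, 34] + [34, 40] -> [-10, 34, 34, 40]
  Merge [5] + [38] -> [5, 38]
  Merge [35] + [-10] -> [-10, 35]
  Merge [5, 38] + [-10, 35] -> [-10, 5, 35, 38]
  Merge [-10, 34, 34, 40] + [-10, 5, 35, 38] -> [-10, -10, 5, 34, 34, 35, 38, 40]


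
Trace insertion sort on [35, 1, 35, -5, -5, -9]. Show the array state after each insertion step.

First element 35 is already 'sorted'
Insert 1: shifted 1 elements -> [1, 35, 35, -5, -5, -9]
Insert 35: shifted 0 elements -> [1, 35, 35, -5, -5, -9]
Insert -5: shifted 3 elements -> [-5, 1, 35, 35, -5, -9]
Insert -5: shifted 3 elements -> [-5, -5, 1, 35, 35, -9]
Insert -9: shifted 5 elements -> [-9, -5, -5, 1, 35, 35]


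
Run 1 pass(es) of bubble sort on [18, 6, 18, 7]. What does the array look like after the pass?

After pass 1: [6, 18, 7, 18] (2 swaps)
Total swaps: 2


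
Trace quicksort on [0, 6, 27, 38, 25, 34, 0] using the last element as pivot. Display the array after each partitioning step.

Partition 1: pivot=0 at index 1 -> [0, 0, 27, 38, 25, 34, 6]
Partition 2: pivot=6 at index 2 -> [0, 0, 6, 38, 25, 34, 27]
Partition 3: pivot=27 at index 4 -> [0, 0, 6, 25, 27, 34, 38]
Partition 4: pivot=38 at index 6 -> [0, 0, 6, 25, 27, 34, 38]


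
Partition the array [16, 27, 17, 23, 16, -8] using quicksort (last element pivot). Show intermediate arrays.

Partition 1: pivot=-8 at index 0 -> [-8, 27, 17, 23, 16, 16]
Partition 2: pivot=16 at index 2 -> [-8, 16, 16, 23, 27, 17]
Partition 3: pivot=17 at index 3 -> [-8, 16, 16, 17, 27, 23]
Partition 4: pivot=23 at index 4 -> [-8, 16, 16, 17, 23, 27]


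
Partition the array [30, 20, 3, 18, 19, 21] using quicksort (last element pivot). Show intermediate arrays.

Partition 1: pivot=21 at index 4 -> [20, 3, 18, 19, 21, 30]
Partition 2: pivot=19 at index 2 -> [3, 18, 19, 20, 21, 30]
Partition 3: pivot=18 at index 1 -> [3, 18, 19, 20, 21, 30]


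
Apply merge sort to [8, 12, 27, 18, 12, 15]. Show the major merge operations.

Divide and conquer:
  Merge [12] + [27] -> [12, 27]
  Merge [8] + [12, 27] -> [8, 12, 27]
  Merge [12] + [15] -> [12, 15]
  Merge [18] + [12, 15] -> [12, 15, 18]
  Merge [8, 12, 27] + [12, 15, 18] -> [8, 12, 12, 15, 18, 27]


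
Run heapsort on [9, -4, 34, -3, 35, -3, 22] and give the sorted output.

Build heap: [35, 9, 34, -3, -4, -3, 22]
Extract 35: [34, 9, 22, -3, -4, -3, 35]
Extract 34: [22, 9, -3, -3, -4, 34, 35]
Extract 22: [9, -3, -3, -4, 22, 34, 35]
Extract 9: [-3, -4, -3, 9, 22, 34, 35]
Extract -3: [-3, -4, -3, 9, 22, 34, 35]
Extract -3: [-4, -3, -3, 9, 22, 34, 35]


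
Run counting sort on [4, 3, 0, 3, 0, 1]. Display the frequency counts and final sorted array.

Count array: [2, 1, 0, 2, 1]
(count[i] = number of elements equal to i)
Cumulative count: [2, 3, 3, 5, 6]
Sorted: [0, 0, 1, 3, 3, 4]


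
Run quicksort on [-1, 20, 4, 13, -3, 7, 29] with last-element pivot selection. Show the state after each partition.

Partition 1: pivot=29 at index 6 -> [-1, 20, 4, 13, -3, 7, 29]
Partition 2: pivot=7 at index 3 -> [-1, 4, -3, 7, 20, 13, 29]
Partition 3: pivot=-3 at index 0 -> [-3, 4, -1, 7, 20, 13, 29]
Partition 4: pivot=-1 at index 1 -> [-3, -1, 4, 7, 20, 13, 29]
Partition 5: pivot=13 at index 4 -> [-3, -1, 4, 7, 13, 20, 29]


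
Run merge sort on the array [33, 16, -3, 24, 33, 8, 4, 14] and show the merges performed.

Divide and conquer:
  Merge [33] + [16] -> [16, 33]
  Merge [-3] + [24] -> [-3, 24]
  Merge [16, 33] + [-3, 24] -> [-3, 16, 24, 33]
  Merge [33] + [8] -> [8, 33]
  Merge [4] + [14] -> [4, 14]
  Merge [8, 33] + [4, 14] -> [4, 8, 14, 33]
  Merge [-3, 16, 24, 33] + [4, 8, 14, 33] -> [-3, 4, 8, 14, 16, 24, 33, 33]


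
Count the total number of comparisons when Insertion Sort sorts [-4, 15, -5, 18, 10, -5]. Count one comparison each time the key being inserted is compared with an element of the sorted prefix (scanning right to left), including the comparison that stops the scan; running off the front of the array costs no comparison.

Insert 15: -4 <= 15 (stop) = 1 comparison(s) -> [-4, 15, -5, 18, 10, -5]
Insert -5: 15 > -5 (shift), -4 > -5 (shift), reached front = 2 comparison(s) -> [-5, -4, 15, 18, 10, -5]
Insert 18: 15 <= 18 (stop) = 1 comparison(s) -> [-5, -4, 15, 18, 10, -5]
Insert 10: 18 > 10 (shift), 15 > 10 (shift), -4 <= 10 (stop) = 3 comparison(s) -> [-5, -4, 10, 15, 18, -5]
Insert -5: 18 > -5 (shift), 15 > -5 (shift), 10 > -5 (shift), -4 > -5 (shift), -5 <= -5 (stop) = 5 comparison(s) -> [-5, -5, -4, 10, 15, 18]
Total comparisons: 1 + 2 + 1 + 3 + 5 = 12


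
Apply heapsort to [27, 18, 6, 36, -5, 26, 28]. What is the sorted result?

Build heap: [36, 27, 28, 18, -5, 26, 6]
Extract 36: [28, 27, 26, 18, -5, 6, 36]
Extract 28: [27, 18, 26, 6, -5, 28, 36]
Extract 27: [26, 18, -5, 6, 27, 28, 36]
Extract 26: [18, 6, -5, 26, 27, 28, 36]
Extract 18: [6, -5, 18, 26, 27, 28, 36]
Extract 6: [-5, 6, 18, 26, 27, 28, 36]


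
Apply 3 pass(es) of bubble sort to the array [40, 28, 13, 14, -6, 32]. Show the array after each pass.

After pass 1: [28, 13, 14, -6, 32, 40] (5 swaps)
After pass 2: [13, 14, -6, 28, 32, 40] (3 swaps)
After pass 3: [13, -6, 14, 28, 32, 40] (1 swaps)
Total swaps: 9


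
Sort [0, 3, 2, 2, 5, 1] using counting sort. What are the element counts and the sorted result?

Count array: [1, 1, 2, 1, 0, 1]
(count[i] = number of elements equal to i)
Cumulative count: [1, 2, 4, 5, 5, 6]
Sorted: [0, 1, 2, 2, 3, 5]


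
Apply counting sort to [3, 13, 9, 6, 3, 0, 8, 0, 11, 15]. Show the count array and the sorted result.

Count array: [2, 0, 0, 2, 0, 0, 1, 0, 1, 1, 0, 1, 0, 1, 0, 1]
(count[i] = number of elements equal to i)
Cumulative count: [2, 2, 2, 4, 4, 4, 5, 5, 6, 7, 7, 8, 8, 9, 9, 10]
Sorted: [0, 0, 3, 3, 6, 8, 9, 11, 13, 15]


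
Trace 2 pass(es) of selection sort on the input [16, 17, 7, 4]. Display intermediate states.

Pass 1: Select minimum 4 at index 3, swap -> [4, 17, 7, 16]
Pass 2: Select minimum 7 at index 2, swap -> [4, 7, 17, 16]


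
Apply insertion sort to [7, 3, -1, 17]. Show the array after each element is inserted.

First element 7 is already 'sorted'
Insert 3: shifted 1 elements -> [3, 7, -1, 17]
Insert -1: shifted 2 elements -> [-1, 3, 7, 17]
Insert 17: shifted 0 elements -> [-1, 3, 7, 17]


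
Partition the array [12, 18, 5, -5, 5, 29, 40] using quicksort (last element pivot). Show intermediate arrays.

Partition 1: pivot=40 at index 6 -> [12, 18, 5, -5, 5, 29, 40]
Partition 2: pivot=29 at index 5 -> [12, 18, 5, -5, 5, 29, 40]
Partition 3: pivot=5 at index 2 -> [5, -5, 5, 18, 12, 29, 40]
Partition 4: pivot=-5 at index 0 -> [-5, 5, 5, 18, 12, 29, 40]
Partition 5: pivot=12 at index 3 -> [-5, 5, 5, 12, 18, 29, 40]


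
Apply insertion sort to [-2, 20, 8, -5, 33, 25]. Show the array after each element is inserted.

First element -2 is already 'sorted'
Insert 20: shifted 0 elements -> [-2, 20, 8, -5, 33, 25]
Insert 8: shifted 1 elements -> [-2, 8, 20, -5, 33, 25]
Insert -5: shifted 3 elements -> [-5, -2, 8, 20, 33, 25]
Insert 33: shifted 0 elements -> [-5, -2, 8, 20, 33, 25]
Insert 25: shifted 1 elements -> [-5, -2, 8, 20, 25, 33]


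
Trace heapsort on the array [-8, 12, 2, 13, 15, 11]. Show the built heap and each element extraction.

Build heap: [15, 13, 11, -8, 12, 2]
Extract 15: [13, 12, 11, -8, 2, 15]
Extract 13: [12, 2, 11, -8, 13, 15]
Extract 12: [11, 2, -8, 12, 13, 15]
Extract 11: [2, -8, 11, 12, 13, 15]
Extract 2: [-8, 2, 11, 12, 13, 15]


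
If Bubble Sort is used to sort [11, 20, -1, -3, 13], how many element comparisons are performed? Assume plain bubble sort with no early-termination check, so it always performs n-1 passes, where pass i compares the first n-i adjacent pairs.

Pass 1: compare adjacent pairs (0,1)..(3,4) = 4 comparison(s), 3 swap(s) -> [11, -1, -3, 13, 20]
Pass 2: compare adjacent pairs (0,1)..(2,3) = 3 comparison(s), 2 swap(s) -> [-1, -3, 11, 13, 20]
Pass 3: compare adjacent pairs (0,1)..(1,2) = 2 comparison(s), 1 swap(s) -> [-3, -1, 11, 13, 20]
Pass 4: compare adjacent pairs (0,1)..(0,1) = 1 comparison(s), 0 swap(s) -> [-3, -1, 11, 13, 20]
Total comparisons: 4 + 3 + 2 + 1 = 10


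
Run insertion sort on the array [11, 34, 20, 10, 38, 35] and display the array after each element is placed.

First element 11 is already 'sorted'
Insert 34: shifted 0 elements -> [11, 34, 20, 10, 38, 35]
Insert 20: shifted 1 elements -> [11, 20, 34, 10, 38, 35]
Insert 10: shifted 3 elements -> [10, 11, 20, 34, 38, 35]
Insert 38: shifted 0 elements -> [10, 11, 20, 34, 38, 35]
Insert 35: shifted 1 elements -> [10, 11, 20, 34, 35, 38]


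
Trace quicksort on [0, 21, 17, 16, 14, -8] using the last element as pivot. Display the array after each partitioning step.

Partition 1: pivot=-8 at index 0 -> [-8, 21, 17, 16, 14, 0]
Partition 2: pivot=0 at index 1 -> [-8, 0, 17, 16, 14, 21]
Partition 3: pivot=21 at index 5 -> [-8, 0, 17, 16, 14, 21]
Partition 4: pivot=14 at index 2 -> [-8, 0, 14, 16, 17, 21]
Partition 5: pivot=17 at index 4 -> [-8, 0, 14, 16, 17, 21]


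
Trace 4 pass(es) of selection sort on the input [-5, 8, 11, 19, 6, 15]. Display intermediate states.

Pass 1: Select minimum -5 at index 0, swap -> [-5, 8, 11, 19, 6, 15]
Pass 2: Select minimum 6 at index 4, swap -> [-5, 6, 11, 19, 8, 15]
Pass 3: Select minimum 8 at index 4, swap -> [-5, 6, 8, 19, 11, 15]
Pass 4: Select minimum 11 at index 4, swap -> [-5, 6, 8, 11, 19, 15]


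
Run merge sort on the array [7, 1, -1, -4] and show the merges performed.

Divide and conquer:
  Merge [7] + [1] -> [1, 7]
  Merge [-1] + [-4] -> [-4, -1]
  Merge [1, 7] + [-4, -1] -> [-4, -1, 1, 7]


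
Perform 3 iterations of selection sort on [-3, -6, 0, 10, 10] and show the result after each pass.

Pass 1: Select minimum -6 at index 1, swap -> [-6, -3, 0, 10, 10]
Pass 2: Select minimum -3 at index 1, swap -> [-6, -3, 0, 10, 10]
Pass 3: Select minimum 0 at index 2, swap -> [-6, -3, 0, 10, 10]


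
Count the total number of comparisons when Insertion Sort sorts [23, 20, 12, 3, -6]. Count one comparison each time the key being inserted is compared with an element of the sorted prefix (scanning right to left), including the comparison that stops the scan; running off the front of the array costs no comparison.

Insert 20: 23 > 20 (shift), reached front = 1 comparison(s) -> [20, 23, 12, 3, -6]
Insert 12: 23 > 12 (shift), 20 > 12 (shift), reached front = 2 comparison(s) -> [12, 20, 23, 3, -6]
Insert 3: 23 > 3 (shift), 20 > 3 (shift), 12 > 3 (shift), reached front = 3 comparison(s) -> [3, 12, 20, 23, -6]
Insert -6: 23 > -6 (shift), 20 > -6 (shift), 12 > -6 (shift), 3 > -6 (shift), reached front = 4 comparison(s) -> [-6, 3, 12, 20, 23]
Total comparisons: 1 + 2 + 3 + 4 = 10


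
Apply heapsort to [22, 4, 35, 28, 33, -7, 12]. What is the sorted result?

Build heap: [35, 33, 22, 28, 4, -7, 12]
Extract 35: [33, 28, 22, 12, 4, -7, 35]
Extract 33: [28, 12, 22, -7, 4, 33, 35]
Extract 28: [22, 12, 4, -7, 28, 33, 35]
Extract 22: [12, -7, 4, 22, 28, 33, 35]
Extract 12: [4, -7, 12, 22, 28, 33, 35]
Extract 4: [-7, 4, 12, 22, 28, 33, 35]


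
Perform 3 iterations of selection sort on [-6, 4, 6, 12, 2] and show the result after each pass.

Pass 1: Select minimum -6 at index 0, swap -> [-6, 4, 6, 12, 2]
Pass 2: Select minimum 2 at index 4, swap -> [-6, 2, 6, 12, 4]
Pass 3: Select minimum 4 at index 4, swap -> [-6, 2, 4, 12, 6]


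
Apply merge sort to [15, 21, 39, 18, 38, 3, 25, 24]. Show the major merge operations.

Divide and conquer:
  Merge [15] + [21] -> [15, 21]
  Merge [39] + [18] -> [18, 39]
  Merge [15, 21] + [18, 39] -> [15, 18, 21, 39]
  Merge [38] + [3] -> [3, 38]
  Merge [25] + [24] -> [24, 25]
  Merge [3, 38] + [24, 25] -> [3, 24, 25, 38]
  Merge [15, 18, 21, 39] + [3, 24, 25, 38] -> [3, 15, 18, 21, 24, 25, 38, 39]


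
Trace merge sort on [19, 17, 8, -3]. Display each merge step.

Divide and conquer:
  Merge [19] + [17] -> [17, 19]
  Merge [8] + [-3] -> [-3, 8]
  Merge [17, 19] + [-3, 8] -> [-3, 8, 17, 19]


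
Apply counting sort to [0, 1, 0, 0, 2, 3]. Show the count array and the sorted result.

Count array: [3, 1, 1, 1]
(count[i] = number of elements equal to i)
Cumulative count: [3, 4, 5, 6]
Sorted: [0, 0, 0, 1, 2, 3]


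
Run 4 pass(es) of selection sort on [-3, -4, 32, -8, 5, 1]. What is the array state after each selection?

Pass 1: Select minimum -8 at index 3, swap -> [-8, -4, 32, -3, 5, 1]
Pass 2: Select minimum -4 at index 1, swap -> [-8, -4, 32, -3, 5, 1]
Pass 3: Select minimum -3 at index 3, swap -> [-8, -4, -3, 32, 5, 1]
Pass 4: Select minimum 1 at index 5, swap -> [-8, -4, -3, 1, 5, 32]


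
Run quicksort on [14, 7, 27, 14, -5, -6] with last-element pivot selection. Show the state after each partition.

Partition 1: pivot=-6 at index 0 -> [-6, 7, 27, 14, -5, 14]
Partition 2: pivot=14 at index 4 -> [-6, 7, 14, -5, 14, 27]
Partition 3: pivot=-5 at index 1 -> [-6, -5, 14, 7, 14, 27]
Partition 4: pivot=7 at index 2 -> [-6, -5, 7, 14, 14, 27]


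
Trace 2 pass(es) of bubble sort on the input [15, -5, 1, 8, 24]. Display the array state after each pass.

After pass 1: [-5, 1, 8, 15, 24] (3 swaps)
After pass 2: [-5, 1, 8, 15, 24] (0 swaps)
Total swaps: 3


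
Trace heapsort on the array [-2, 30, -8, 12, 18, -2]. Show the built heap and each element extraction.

Build heap: [30, 18, -2, 12, -2, -8]
Extract 30: [18, 12, -2, -8, -2, 30]
Extract 18: [12, -2, -2, -8, 18, 30]
Extract 12: [-2, -8, -2, 12, 18, 30]
Extract -2: [-2, -8, -2, 12, 18, 30]
Extract -2: [-8, -2, -2, 12, 18, 30]


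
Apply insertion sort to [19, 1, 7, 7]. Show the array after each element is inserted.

First element 19 is already 'sorted'
Insert 1: shifted 1 elements -> [1, 19, 7, 7]
Insert 7: shifted 1 elements -> [1, 7, 19, 7]
Insert 7: shifted 1 elements -> [1, 7, 7, 19]


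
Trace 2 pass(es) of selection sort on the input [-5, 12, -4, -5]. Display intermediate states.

Pass 1: Select minimum -5 at index 0, swap -> [-5, 12, -4, -5]
Pass 2: Select minimum -5 at index 3, swap -> [-5, -5, -4, 12]


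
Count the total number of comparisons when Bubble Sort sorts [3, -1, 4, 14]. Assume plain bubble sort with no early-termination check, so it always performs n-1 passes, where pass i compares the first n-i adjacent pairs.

Pass 1: compare adjacent pairs (0,1)..(2,3) = 3 comparison(s), 1 swap(s) -> [-1, 3, 4, 14]
Pass 2: compare adjacent pairs (0,1)..(1,2) = 2 comparison(s), 0 swap(s) -> [-1, 3, 4, 14]
Pass 3: compare adjacent pairs (0,1)..(0,1) = 1 comparison(s), 0 swap(s) -> [-1, 3, 4, 14]
Total comparisons: 3 + 2 + 1 = 6


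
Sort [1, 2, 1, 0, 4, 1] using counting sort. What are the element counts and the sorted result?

Count array: [1, 3, 1, 0, 1]
(count[i] = number of elements equal to i)
Cumulative count: [1, 4, 5, 5, 6]
Sorted: [0, 1, 1, 1, 2, 4]


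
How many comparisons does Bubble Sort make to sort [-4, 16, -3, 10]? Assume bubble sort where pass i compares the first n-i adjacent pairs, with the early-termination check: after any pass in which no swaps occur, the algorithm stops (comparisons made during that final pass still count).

Pass 1: compare adjacent pairs (0,1)..(2,3) = 3 comparison(s), 2 swap(s) -> [-4, -3, 10, 16]
Pass 2: compare adjacent pairs (0,1)..(1,2) = 2 comparison(s), 0 swap(s) -> [-4, -3, 10, 16]
No swaps in this pass, so bubble sort stops here.
Total comparisons: 3 + 2 = 5


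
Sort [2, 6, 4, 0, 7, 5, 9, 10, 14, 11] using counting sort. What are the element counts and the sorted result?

Count array: [1, 0, 1, 0, 1, 1, 1, 1, 0, 1, 1, 1, 0, 0, 1]
(count[i] = number of elements equal to i)
Cumulative count: [1, 1, 2, 2, 3, 4, 5, 6, 6, 7, 8, 9, 9, 9, 10]
Sorted: [0, 2, 4, 5, 6, 7, 9, 10, 11, 14]


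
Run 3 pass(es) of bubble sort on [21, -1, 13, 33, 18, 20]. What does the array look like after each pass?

After pass 1: [-1, 13, 21, 18, 20, 33] (4 swaps)
After pass 2: [-1, 13, 18, 20, 21, 33] (2 swaps)
After pass 3: [-1, 13, 18, 20, 21, 33] (0 swaps)
Total swaps: 6


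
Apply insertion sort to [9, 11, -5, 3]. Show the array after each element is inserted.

First element 9 is already 'sorted'
Insert 11: shifted 0 elements -> [9, 11, -5, 3]
Insert -5: shifted 2 elements -> [-5, 9, 11, 3]
Insert 3: shifted 2 elements -> [-5, 3, 9, 11]


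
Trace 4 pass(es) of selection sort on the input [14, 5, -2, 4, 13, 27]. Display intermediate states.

Pass 1: Select minimum -2 at index 2, swap -> [-2, 5, 14, 4, 13, 27]
Pass 2: Select minimum 4 at index 3, swap -> [-2, 4, 14, 5, 13, 27]
Pass 3: Select minimum 5 at index 3, swap -> [-2, 4, 5, 14, 13, 27]
Pass 4: Select minimum 13 at index 4, swap -> [-2, 4, 5, 13, 14, 27]


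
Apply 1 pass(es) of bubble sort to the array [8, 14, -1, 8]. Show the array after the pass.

After pass 1: [8, -1, 8, 14] (2 swaps)
Total swaps: 2


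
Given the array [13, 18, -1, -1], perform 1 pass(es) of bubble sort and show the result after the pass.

After pass 1: [13, -1, -1, 18] (2 swaps)
Total swaps: 2


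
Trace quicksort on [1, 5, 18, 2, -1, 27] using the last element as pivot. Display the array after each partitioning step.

Partition 1: pivot=27 at index 5 -> [1, 5, 18, 2, -1, 27]
Partition 2: pivot=-1 at index 0 -> [-1, 5, 18, 2, 1, 27]
Partition 3: pivot=1 at index 1 -> [-1, 1, 18, 2, 5, 27]
Partition 4: pivot=5 at index 3 -> [-1, 1, 2, 5, 18, 27]


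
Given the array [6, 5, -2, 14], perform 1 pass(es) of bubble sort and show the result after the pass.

After pass 1: [5, -2, 6, 14] (2 swaps)
Total swaps: 2


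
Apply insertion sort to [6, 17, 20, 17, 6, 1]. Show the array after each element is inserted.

First element 6 is already 'sorted'
Insert 17: shifted 0 elements -> [6, 17, 20, 17, 6, 1]
Insert 20: shifted 0 elements -> [6, 17, 20, 17, 6, 1]
Insert 17: shifted 1 elements -> [6, 17, 17, 20, 6, 1]
Insert 6: shifted 3 elements -> [6, 6, 17, 17, 20, 1]
Insert 1: shifted 5 elements -> [1, 6, 6, 17, 17, 20]


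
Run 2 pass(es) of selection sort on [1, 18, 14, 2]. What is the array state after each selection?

Pass 1: Select minimum 1 at index 0, swap -> [1, 18, 14, 2]
Pass 2: Select minimum 2 at index 3, swap -> [1, 2, 14, 18]


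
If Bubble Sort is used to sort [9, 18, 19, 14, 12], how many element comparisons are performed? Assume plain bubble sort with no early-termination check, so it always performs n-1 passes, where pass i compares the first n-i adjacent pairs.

Pass 1: compare adjacent pairs (0,1)..(3,4) = 4 comparison(s), 2 swap(s) -> [9, 18, 14, 12, 19]
Pass 2: compare adjacent pairs (0,1)..(2,3) = 3 comparison(s), 2 swap(s) -> [9, 14, 12, 18, 19]
Pass 3: compare adjacent pairs (0,1)..(1,2) = 2 comparison(s), 1 swap(s) -> [9, 12, 14, 18, 19]
Pass 4: compare adjacent pairs (0,1)..(0,1) = 1 comparison(s), 0 swap(s) -> [9, 12, 14, 18, 19]
Total comparisons: 4 + 3 + 2 + 1 = 10


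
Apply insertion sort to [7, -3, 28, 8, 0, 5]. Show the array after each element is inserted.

First element 7 is already 'sorted'
Insert -3: shifted 1 elements -> [-3, 7, 28, 8, 0, 5]
Insert 28: shifted 0 elements -> [-3, 7, 28, 8, 0, 5]
Insert 8: shifted 1 elements -> [-3, 7, 8, 28, 0, 5]
Insert 0: shifted 3 elements -> [-3, 0, 7, 8, 28, 5]
Insert 5: shifted 3 elements -> [-3, 0, 5, 7, 8, 28]


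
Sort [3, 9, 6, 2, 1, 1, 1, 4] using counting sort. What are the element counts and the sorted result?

Count array: [0, 3, 1, 1, 1, 0, 1, 0, 0, 1]
(count[i] = number of elements equal to i)
Cumulative count: [0, 3, 4, 5, 6, 6, 7, 7, 7, 8]
Sorted: [1, 1, 1, 2, 3, 4, 6, 9]


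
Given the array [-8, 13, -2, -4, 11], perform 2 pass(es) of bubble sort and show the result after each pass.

After pass 1: [-8, -2, -4, 11, 13] (3 swaps)
After pass 2: [-8, -4, -2, 11, 13] (1 swaps)
Total swaps: 4


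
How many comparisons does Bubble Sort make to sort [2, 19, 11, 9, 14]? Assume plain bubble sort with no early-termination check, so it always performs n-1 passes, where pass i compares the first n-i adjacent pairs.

Pass 1: compare adjacent pairs (0,1)..(3,4) = 4 comparison(s), 3 swap(s) -> [2, 11, 9, 14, 19]
Pass 2: compare adjacent pairs (0,1)..(2,3) = 3 comparison(s), 1 swap(s) -> [2, 9, 11, 14, 19]
Pass 3: compare adjacent pairs (0,1)..(1,2) = 2 comparison(s), 0 swap(s) -> [2, 9, 11, 14, 19]
Pass 4: compare adjacent pairs (0,1)..(0,1) = 1 comparison(s), 0 swap(s) -> [2, 9, 11, 14, 19]
Total comparisons: 4 + 3 + 2 + 1 = 10


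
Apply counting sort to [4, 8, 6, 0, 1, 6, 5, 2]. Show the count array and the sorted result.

Count array: [1, 1, 1, 0, 1, 1, 2, 0, 1]
(count[i] = number of elements equal to i)
Cumulative count: [1, 2, 3, 3, 4, 5, 7, 7, 8]
Sorted: [0, 1, 2, 4, 5, 6, 6, 8]


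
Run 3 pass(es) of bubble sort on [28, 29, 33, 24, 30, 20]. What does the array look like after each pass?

After pass 1: [28, 29, 24, 30, 20, 33] (3 swaps)
After pass 2: [28, 24, 29, 20, 30, 33] (2 swaps)
After pass 3: [24, 28, 20, 29, 30, 33] (2 swaps)
Total swaps: 7


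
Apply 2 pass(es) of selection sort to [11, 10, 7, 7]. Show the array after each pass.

Pass 1: Select minimum 7 at index 2, swap -> [7, 10, 11, 7]
Pass 2: Select minimum 7 at index 3, swap -> [7, 7, 11, 10]


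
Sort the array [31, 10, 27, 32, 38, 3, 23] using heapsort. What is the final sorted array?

Build heap: [38, 32, 27, 31, 10, 3, 23]
Extract 38: [32, 31, 27, 23, 10, 3, 38]
Extract 32: [31, 23, 27, 3, 10, 32, 38]
Extract 31: [27, 23, 10, 3, 31, 32, 38]
Extract 27: [23, 3, 10, 27, 31, 32, 38]
Extract 23: [10, 3, 23, 27, 31, 32, 38]
Extract 10: [3, 10, 23, 27, 31, 32, 38]


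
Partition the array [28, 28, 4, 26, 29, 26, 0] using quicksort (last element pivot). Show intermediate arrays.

Partition 1: pivot=0 at index 0 -> [0, 28, 4, 26, 29, 26, 28]
Partition 2: pivot=28 at index 5 -> [0, 28, 4, 26, 26, 28, 29]
Partition 3: pivot=26 at index 3 -> [0, 4, 26, 26, 28, 28, 29]
Partition 4: pivot=26 at index 2 -> [0, 4, 26, 26, 28, 28, 29]


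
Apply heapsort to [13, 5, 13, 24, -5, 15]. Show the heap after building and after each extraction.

Build heap: [24, 13, 15, 5, -5, 13]
Extract 24: [15, 13, 13, 5, -5, 24]
Extract 15: [13, 5, 13, -5, 15, 24]
Extract 13: [13, 5, -5, 13, 15, 24]
Extract 13: [5, -5, 13, 13, 15, 24]
Extract 5: [-5, 5, 13, 13, 15, 24]


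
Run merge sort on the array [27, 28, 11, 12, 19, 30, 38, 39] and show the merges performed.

Divide and conquer:
  Merge [27] + [28] -> [27, 28]
  Merge [11] + [12] -> [11, 12]
  Merge [27, 28] + [11, 12] -> [11, 12, 27, 28]
  Merge [19] + [30] -> [19, 30]
  Merge [38] + [39] -> [38, 39]
  Merge [19, 30] + [38, 39] -> [19, 30, 38, 39]
  Merge [11, 12, 27, 28] + [19, 30, 38, 39] -> [11, 12, 19, 27, 28, 30, 38, 39]


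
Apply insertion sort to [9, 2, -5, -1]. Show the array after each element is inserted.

First element 9 is already 'sorted'
Insert 2: shifted 1 elements -> [2, 9, -5, -1]
Insert -5: shifted 2 elements -> [-5, 2, 9, -1]
Insert -1: shifted 2 elements -> [-5, -1, 2, 9]


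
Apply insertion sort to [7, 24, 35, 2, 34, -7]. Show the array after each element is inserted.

First element 7 is already 'sorted'
Insert 24: shifted 0 elements -> [7, 24, 35, 2, 34, -7]
Insert 35: shifted 0 elements -> [7, 24, 35, 2, 34, -7]
Insert 2: shifted 3 elements -> [2, 7, 24, 35, 34, -7]
Insert 34: shifted 1 elements -> [2, 7, 24, 34, 35, -7]
Insert -7: shifted 5 elements -> [-7, 2, 7, 24, 34, 35]


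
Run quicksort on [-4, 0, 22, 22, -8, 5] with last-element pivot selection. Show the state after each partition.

Partition 1: pivot=5 at index 3 -> [-4, 0, -8, 5, 22, 22]
Partition 2: pivot=-8 at index 0 -> [-8, 0, -4, 5, 22, 22]
Partition 3: pivot=-4 at index 1 -> [-8, -4, 0, 5, 22, 22]
Partition 4: pivot=22 at index 5 -> [-8, -4, 0, 5, 22, 22]


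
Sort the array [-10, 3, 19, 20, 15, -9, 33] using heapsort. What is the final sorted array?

Build heap: [33, 20, 19, 3, 15, -9, -10]
Extract 33: [20, 15, 19, 3, -10, -9, 33]
Extract 20: [19, 15, -9, 3, -10, 20, 33]
Extract 19: [15, 3, -9, -10, 19, 20, 33]
Extract 15: [3, -10, -9, 15, 19, 20, 33]
Extract 3: [-9, -10, 3, 15, 19, 20, 33]
Extract -9: [-10, -9, 3, 15, 19, 20, 33]


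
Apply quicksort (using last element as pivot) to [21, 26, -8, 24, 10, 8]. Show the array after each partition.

Partition 1: pivot=8 at index 1 -> [-8, 8, 21, 24, 10, 26]
Partition 2: pivot=26 at index 5 -> [-8, 8, 21, 24, 10, 26]
Partition 3: pivot=10 at index 2 -> [-8, 8, 10, 24, 21, 26]
Partition 4: pivot=21 at index 3 -> [-8, 8, 10, 21, 24, 26]


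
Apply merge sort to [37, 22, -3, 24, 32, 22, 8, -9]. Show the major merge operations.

Divide and conquer:
  Merge [37] + [22] -> [22, 37]
  Merge [-3] + [24] -> [-3, 24]
  Merge [22, 37] + [-3, 24] -> [-3, 22, 24, 37]
  Merge [32] + [22] -> [22, 32]
  Merge [8] + [-9] -> [-9, 8]
  Merge [22, 32] + [-9, 8] -> [-9, 8, 22, 32]
  Merge [-3, 22, 24, 37] + [-9, 8, 22, 32] -> [-9, -3, 8, 22, 22, 24, 32, 37]


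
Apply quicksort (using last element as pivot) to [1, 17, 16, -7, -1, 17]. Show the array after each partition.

Partition 1: pivot=17 at index 5 -> [1, 17, 16, -7, -1, 17]
Partition 2: pivot=-1 at index 1 -> [-7, -1, 16, 1, 17, 17]
Partition 3: pivot=17 at index 4 -> [-7, -1, 16, 1, 17, 17]
Partition 4: pivot=1 at index 2 -> [-7, -1, 1, 16, 17, 17]


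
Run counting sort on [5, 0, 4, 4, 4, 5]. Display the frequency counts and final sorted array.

Count array: [1, 0, 0, 0, 3, 2]
(count[i] = number of elements equal to i)
Cumulative count: [1, 1, 1, 1, 4, 6]
Sorted: [0, 4, 4, 4, 5, 5]


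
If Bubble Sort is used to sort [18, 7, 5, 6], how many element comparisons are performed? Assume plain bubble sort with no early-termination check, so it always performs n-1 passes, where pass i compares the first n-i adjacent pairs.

Pass 1: compare adjacent pairs (0,1)..(2,3) = 3 comparison(s), 3 swap(s) -> [7, 5, 6, 18]
Pass 2: compare adjacent pairs (0,1)..(1,2) = 2 comparison(s), 2 swap(s) -> [5, 6, 7, 18]
Pass 3: compare adjacent pairs (0,1)..(0,1) = 1 comparison(s), 0 swap(s) -> [5, 6, 7, 18]
Total comparisons: 3 + 2 + 1 = 6


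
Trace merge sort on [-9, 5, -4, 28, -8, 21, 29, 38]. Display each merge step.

Divide and conquer:
  Merge [-9] + [5] -> [-9, 5]
  Merge [-4] + [28] -> [-4, 28]
  Merge [-9, 5] + [-4, 28] -> [-9, -4, 5, 28]
  Merge [-8] + [21] -> [-8, 21]
  Merge [29] + [38] -> [29, 38]
  Merge [-8, 21] + [29, 38] -> [-8, 21, 29, 38]
  Merge [-9, -4, 5, 28] + [-8, 21, 29, 38] -> [-9, -8, -4, 5, 21, 28, 29, 38]


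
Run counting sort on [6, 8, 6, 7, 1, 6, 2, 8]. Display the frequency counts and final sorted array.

Count array: [0, 1, 1, 0, 0, 0, 3, 1, 2]
(count[i] = number of elements equal to i)
Cumulative count: [0, 1, 2, 2, 2, 2, 5, 6, 8]
Sorted: [1, 2, 6, 6, 6, 7, 8, 8]


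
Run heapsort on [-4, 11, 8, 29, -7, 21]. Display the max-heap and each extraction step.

Build heap: [29, 11, 21, -4, -7, 8]
Extract 29: [21, 11, 8, -4, -7, 29]
Extract 21: [11, -4, 8, -7, 21, 29]
Extract 11: [8, -4, -7, 11, 21, 29]
Extract 8: [-4, -7, 8, 11, 21, 29]
Extract -4: [-7, -4, 8, 11, 21, 29]


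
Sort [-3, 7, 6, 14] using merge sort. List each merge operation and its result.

Divide and conquer:
  Merge [-3] + [7] -> [-3, 7]
  Merge [6] + [14] -> [6, 14]
  Merge [-3, 7] + [6, 14] -> [-3, 6, 7, 14]


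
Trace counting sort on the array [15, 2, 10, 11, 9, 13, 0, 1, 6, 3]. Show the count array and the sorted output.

Count array: [1, 1, 1, 1, 0, 0, 1, 0, 0, 1, 1, 1, 0, 1, 0, 1]
(count[i] = number of elements equal to i)
Cumulative count: [1, 2, 3, 4, 4, 4, 5, 5, 5, 6, 7, 8, 8, 9, 9, 10]
Sorted: [0, 1, 2, 3, 6, 9, 10, 11, 13, 15]


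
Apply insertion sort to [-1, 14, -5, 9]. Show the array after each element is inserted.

First element -1 is already 'sorted'
Insert 14: shifted 0 elements -> [-1, 14, -5, 9]
Insert -5: shifted 2 elements -> [-5, -1, 14, 9]
Insert 9: shifted 1 elements -> [-5, -1, 9, 14]


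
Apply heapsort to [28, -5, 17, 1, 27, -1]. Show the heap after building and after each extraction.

Build heap: [28, 27, 17, 1, -5, -1]
Extract 28: [27, 1, 17, -1, -5, 28]
Extract 27: [17, 1, -5, -1, 27, 28]
Extract 17: [1, -1, -5, 17, 27, 28]
Extract 1: [-1, -5, 1, 17, 27, 28]
Extract -1: [-5, -1, 1, 17, 27, 28]


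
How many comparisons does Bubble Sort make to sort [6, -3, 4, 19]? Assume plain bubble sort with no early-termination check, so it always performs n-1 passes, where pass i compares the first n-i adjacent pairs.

Pass 1: compare adjacent pairs (0,1)..(2,3) = 3 comparison(s), 2 swap(s) -> [-3, 4, 6, 19]
Pass 2: compare adjacent pairs (0,1)..(1,2) = 2 comparison(s), 0 swap(s) -> [-3, 4, 6, 19]
Pass 3: compare adjacent pairs (0,1)..(0,1) = 1 comparison(s), 0 swap(s) -> [-3, 4, 6, 19]
Total comparisons: 3 + 2 + 1 = 6


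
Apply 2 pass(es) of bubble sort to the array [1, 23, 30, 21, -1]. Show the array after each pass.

After pass 1: [1, 23, 21, -1, 30] (2 swaps)
After pass 2: [1, 21, -1, 23, 30] (2 swaps)
Total swaps: 4


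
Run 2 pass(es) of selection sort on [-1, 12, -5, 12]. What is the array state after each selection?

Pass 1: Select minimum -5 at index 2, swap -> [-5, 12, -1, 12]
Pass 2: Select minimum -1 at index 2, swap -> [-5, -1, 12, 12]


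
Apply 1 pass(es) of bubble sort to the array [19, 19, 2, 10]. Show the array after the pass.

After pass 1: [19, 2, 10, 19] (2 swaps)
Total swaps: 2


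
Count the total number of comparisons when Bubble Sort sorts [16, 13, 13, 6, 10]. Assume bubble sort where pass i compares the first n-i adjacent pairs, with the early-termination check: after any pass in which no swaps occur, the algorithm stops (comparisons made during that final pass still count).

Pass 1: compare adjacent pairs (0,1)..(3,4) = 4 comparison(s), 4 swap(s) -> [13, 13, 6, 10, 16]
Pass 2: compare adjacent pairs (0,1)..(2,3) = 3 comparison(s), 2 swap(s) -> [13, 6, 10, 13, 16]
Pass 3: compare adjacent pairs (0,1)..(1,2) = 2 comparison(s), 2 swap(s) -> [6, 10, 13, 13, 16]
Pass 4: compare adjacent pairs (0,1)..(0,1) = 1 comparison(s), 0 swap(s) -> [6, 10, 13, 13, 16]
No swaps in this pass, so bubble sort stops here.
Total comparisons: 4 + 3 + 2 + 1 = 10


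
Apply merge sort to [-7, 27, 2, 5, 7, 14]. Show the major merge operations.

Divide and conquer:
  Merge [27] + [2] -> [2, 27]
  Merge [-7] + [2, 27] -> [-7, 2, 27]
  Merge [7] + [14] -> [7, 14]
  Merge [5] + [7, 14] -> [5, 7, 14]
  Merge [-7, 2, 27] + [5, 7, 14] -> [-7, 2, 5, 7, 14, 27]


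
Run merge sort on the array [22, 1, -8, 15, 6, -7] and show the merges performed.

Divide and conquer:
  Merge [1] + [-8] -> [-8, 1]
  Merge [22] + [-8, 1] -> [-8, 1, 22]
  Merge [6] + [-7] -> [-7, 6]
  Merge [15] + [-7, 6] -> [-7, 6, 15]
  Merge [-8, 1, 22] + [-7, 6, 15] -> [-8, -7, 1, 6, 15, 22]


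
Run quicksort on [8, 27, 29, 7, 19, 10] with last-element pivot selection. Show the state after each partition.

Partition 1: pivot=10 at index 2 -> [8, 7, 10, 27, 19, 29]
Partition 2: pivot=7 at index 0 -> [7, 8, 10, 27, 19, 29]
Partition 3: pivot=29 at index 5 -> [7, 8, 10, 27, 19, 29]
Partition 4: pivot=19 at index 3 -> [7, 8, 10, 19, 27, 29]


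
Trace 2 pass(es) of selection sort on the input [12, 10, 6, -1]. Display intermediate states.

Pass 1: Select minimum -1 at index 3, swap -> [-1, 10, 6, 12]
Pass 2: Select minimum 6 at index 2, swap -> [-1, 6, 10, 12]


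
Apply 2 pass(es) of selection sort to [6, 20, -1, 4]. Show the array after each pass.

Pass 1: Select minimum -1 at index 2, swap -> [-1, 20, 6, 4]
Pass 2: Select minimum 4 at index 3, swap -> [-1, 4, 6, 20]


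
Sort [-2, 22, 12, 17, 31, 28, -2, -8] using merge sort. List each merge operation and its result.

Divide and conquer:
  Merge [-2] + [22] -> [-2, 22]
  Merge [12] + [17] -> [12, 17]
  Merge [-2, 22] + [12, 17] -> [-2, 12, 17, 22]
  Merge [31] + [28] -> [28, 31]
  Merge [-2] + [-8] -> [-8, -2]
  Merge [28, 31] + [-8, -2] -> [-8, -2, 28, 31]
  Merge [-2, 12, 17, 22] + [-8, -2, 28, 31] -> [-8, -2, -2, 12, 17, 22, 28, 31]


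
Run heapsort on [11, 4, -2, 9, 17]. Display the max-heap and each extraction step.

Build heap: [17, 11, -2, 9, 4]
Extract 17: [11, 9, -2, 4, 17]
Extract 11: [9, 4, -2, 11, 17]
Extract 9: [4, -2, 9, 11, 17]
Extract 4: [-2, 4, 9, 11, 17]


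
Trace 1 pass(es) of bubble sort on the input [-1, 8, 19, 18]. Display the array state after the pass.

After pass 1: [-1, 8, 18, 19] (1 swaps)
Total swaps: 1


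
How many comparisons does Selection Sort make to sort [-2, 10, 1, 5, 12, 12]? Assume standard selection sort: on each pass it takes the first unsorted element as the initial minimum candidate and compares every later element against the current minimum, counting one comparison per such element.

Pass 1: scan indices 1..5 for the minimum = 5 comparison(s); min is -2, place at index 0 -> [-2, 10, 1, 5, 12, 12]
Pass 2: scan indices 2..5 for the minimum = 4 comparison(s); min is 1, place at index 1 -> [-2, 1, 10, 5, 12, 12]
Pass 3: scan indices 3..5 for the minimum = 3 comparison(s); min is 5, place at index 2 -> [-2, 1, 5, 10, 12, 12]
Pass 4: scan indices 4..5 for the minimum = 2 comparison(s); min is 10, place at index 3 -> [-2, 1, 5, 10, 12, 12]
Pass 5: scan indices 5..5 for the minimum = 1 comparison(s); min is 12, place at index 4 -> [-2, 1, 5, 10, 12, 12]
Selection sort always scans the whole unsorted suffix, so the count is (n-1) + (n-2) + ... + 1 = n(n-1)/2 = 6*5/2 = 15 regardless of the input order.
Total comparisons: 5 + 4 + 3 + 2 + 1 = 15


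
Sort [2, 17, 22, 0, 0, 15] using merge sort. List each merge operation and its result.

Divide and conquer:
  Merge [17] + [22] -> [17, 22]
  Merge [2] + [17, 22] -> [2, 17, 22]
  Merge [0] + [15] -> [0, 15]
  Merge [0] + [0, 15] -> [0, 0, 15]
  Merge [2, 17, 22] + [0, 0, 15] -> [0, 0, 2, 15, 17, 22]


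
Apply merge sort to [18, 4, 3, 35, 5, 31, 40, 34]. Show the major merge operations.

Divide and conquer:
  Merge [18] + [4] -> [4, 18]
  Merge [3] + [35] -> [3, 35]
  Merge [4, 18] + [3, 35] -> [3, 4, 18, 35]
  Merge [5] + [31] -> [5, 31]
  Merge [40] + [34] -> [34, 40]
  Merge [5, 31] + [34, 40] -> [5, 31, 34, 40]
  Merge [3, 4, 18, 35] + [5, 31, 34, 40] -> [3, 4, 5, 18, 31, 34, 35, 40]


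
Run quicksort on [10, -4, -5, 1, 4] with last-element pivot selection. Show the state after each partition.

Partition 1: pivot=4 at index 3 -> [-4, -5, 1, 4, 10]
Partition 2: pivot=1 at index 2 -> [-4, -5, 1, 4, 10]
Partition 3: pivot=-5 at index 0 -> [-5, -4, 1, 4, 10]


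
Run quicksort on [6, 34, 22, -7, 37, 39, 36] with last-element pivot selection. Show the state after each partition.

Partition 1: pivot=36 at index 4 -> [6, 34, 22, -7, 36, 39, 37]
Partition 2: pivot=-7 at index 0 -> [-7, 34, 22, 6, 36, 39, 37]
Partition 3: pivot=6 at index 1 -> [-7, 6, 22, 34, 36, 39, 37]
Partition 4: pivot=34 at index 3 -> [-7, 6, 22, 34, 36, 39, 37]
Partition 5: pivot=37 at index 5 -> [-7, 6, 22, 34, 36, 37, 39]


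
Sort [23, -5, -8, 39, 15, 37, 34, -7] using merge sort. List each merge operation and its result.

Divide and conquer:
  Merge [23] + [-5] -> [-5, 23]
  Merge [-8] + [39] -> [-8, 39]
  Merge [-5, 23] + [-8, 39] -> [-8, -5, 23, 39]
  Merge [15] + [37] -> [15, 37]
  Merge [34] + [-7] -> [-7, 34]
  Merge [15, 37] + [-7, 34] -> [-7, 15, 34, 37]
  Merge [-8, -5, 23, 39] + [-7, 15, 34, 37] -> [-8, -7, -5, 15, 23, 34, 37, 39]
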